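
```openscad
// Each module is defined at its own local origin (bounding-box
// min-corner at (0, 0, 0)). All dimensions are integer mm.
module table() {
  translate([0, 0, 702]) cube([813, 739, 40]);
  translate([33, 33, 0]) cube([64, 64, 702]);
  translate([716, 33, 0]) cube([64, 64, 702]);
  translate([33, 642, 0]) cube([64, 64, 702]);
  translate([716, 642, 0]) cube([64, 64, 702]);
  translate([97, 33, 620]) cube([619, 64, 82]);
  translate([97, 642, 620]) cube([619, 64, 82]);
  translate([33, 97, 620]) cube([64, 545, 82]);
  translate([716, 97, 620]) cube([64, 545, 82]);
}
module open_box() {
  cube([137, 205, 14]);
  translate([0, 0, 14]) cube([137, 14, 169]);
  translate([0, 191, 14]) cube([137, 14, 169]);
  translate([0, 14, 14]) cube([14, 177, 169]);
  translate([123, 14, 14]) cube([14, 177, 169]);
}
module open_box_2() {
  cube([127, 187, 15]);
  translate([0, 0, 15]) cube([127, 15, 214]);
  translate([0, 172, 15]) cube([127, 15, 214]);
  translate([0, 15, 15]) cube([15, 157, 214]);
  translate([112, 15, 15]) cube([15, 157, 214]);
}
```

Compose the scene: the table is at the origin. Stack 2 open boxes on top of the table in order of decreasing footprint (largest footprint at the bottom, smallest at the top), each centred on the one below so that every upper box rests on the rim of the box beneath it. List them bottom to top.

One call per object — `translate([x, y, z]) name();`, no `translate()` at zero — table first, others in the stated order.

table();
translate([338, 267, 742]) open_box();
translate([343, 276, 925]) open_box_2();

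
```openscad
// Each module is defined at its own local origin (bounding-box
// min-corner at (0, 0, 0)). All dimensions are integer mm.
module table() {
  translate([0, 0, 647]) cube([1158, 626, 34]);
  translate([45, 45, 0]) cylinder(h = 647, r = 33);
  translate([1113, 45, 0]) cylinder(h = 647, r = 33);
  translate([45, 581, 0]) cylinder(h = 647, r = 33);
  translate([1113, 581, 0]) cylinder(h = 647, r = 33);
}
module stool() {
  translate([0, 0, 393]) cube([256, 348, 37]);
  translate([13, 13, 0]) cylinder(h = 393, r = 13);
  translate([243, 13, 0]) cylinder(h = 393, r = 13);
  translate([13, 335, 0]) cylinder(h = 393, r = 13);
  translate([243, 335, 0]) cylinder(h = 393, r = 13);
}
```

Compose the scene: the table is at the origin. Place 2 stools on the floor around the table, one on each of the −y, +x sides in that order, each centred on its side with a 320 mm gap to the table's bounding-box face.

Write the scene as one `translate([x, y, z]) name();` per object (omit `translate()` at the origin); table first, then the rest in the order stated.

table();
translate([451, -668, 0]) stool();
translate([1478, 139, 0]) stool();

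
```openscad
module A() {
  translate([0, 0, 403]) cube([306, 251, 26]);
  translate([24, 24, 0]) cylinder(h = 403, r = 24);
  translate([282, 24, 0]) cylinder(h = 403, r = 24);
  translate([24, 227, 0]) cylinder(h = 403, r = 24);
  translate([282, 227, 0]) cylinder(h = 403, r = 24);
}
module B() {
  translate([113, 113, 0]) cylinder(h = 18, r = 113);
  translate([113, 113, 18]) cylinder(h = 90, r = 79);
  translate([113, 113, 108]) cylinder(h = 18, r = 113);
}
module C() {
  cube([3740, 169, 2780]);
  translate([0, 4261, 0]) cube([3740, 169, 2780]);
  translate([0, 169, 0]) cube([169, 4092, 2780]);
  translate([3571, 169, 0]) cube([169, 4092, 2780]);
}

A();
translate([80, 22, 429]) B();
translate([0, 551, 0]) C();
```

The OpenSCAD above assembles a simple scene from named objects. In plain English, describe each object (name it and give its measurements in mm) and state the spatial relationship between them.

A is a four-legged stool. The seat is a 306×251×26 mm slab whose top surface is at z = 429 mm; four round legs, each 48 mm in diameter, run from the floor (z = 0) to the underside of the seat, each leg's axis is inset half a diameter from the nearest pair of seat edges (so the leg's bounding box is flush with the corner).

B is a spool: two coaxial disc flanges of radius 113 mm and thickness 18 mm, joined by a core cylinder of radius 79 mm and height 90 mm. The lower flange rests on z = 0 and the three cylinders share a vertical axis.

C is the wall frame of a small rectangular building: four walls, each 2780 mm tall and 169 mm thick, enclosing a footprint 3740 mm (x) by 4430 mm (y) outside-to-outside, with no floor or roof. The front and back walls (the −y and +y sides) span the full width; the two side walls fit between them.

The spool is on top of the stool. The house frame is on the floor beside the stool on its +y side.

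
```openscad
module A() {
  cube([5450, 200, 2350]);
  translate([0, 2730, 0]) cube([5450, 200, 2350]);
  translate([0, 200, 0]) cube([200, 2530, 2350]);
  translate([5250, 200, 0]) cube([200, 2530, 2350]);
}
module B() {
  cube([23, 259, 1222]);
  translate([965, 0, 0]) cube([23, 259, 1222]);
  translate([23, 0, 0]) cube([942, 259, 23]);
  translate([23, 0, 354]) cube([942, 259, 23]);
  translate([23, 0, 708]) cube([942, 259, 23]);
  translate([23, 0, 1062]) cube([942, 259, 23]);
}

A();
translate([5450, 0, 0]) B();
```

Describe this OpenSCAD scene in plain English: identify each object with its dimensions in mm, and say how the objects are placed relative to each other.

A is the wall frame of a small rectangular building: four walls, each 2350 mm tall and 200 mm thick, enclosing a footprint 5450 mm (x) by 2930 mm (y) outside-to-outside, with no floor or roof. The front and back walls (the −y and +y sides) span the full width; the two side walls fit between them.

B is a bookshelf 988 mm wide overall, 259 mm deep and 1222 mm tall. The two sides are 23 mm thick vertical panels. 4 horizontal shelves of 23 mm thickness span between the inner faces of the sides; the lowest shelf sits on the floor and shelves are stacked with a clear vertical gap of 331 mm between each pair.

The bookshelf is against the house frame's +x side, with their −y faces flush.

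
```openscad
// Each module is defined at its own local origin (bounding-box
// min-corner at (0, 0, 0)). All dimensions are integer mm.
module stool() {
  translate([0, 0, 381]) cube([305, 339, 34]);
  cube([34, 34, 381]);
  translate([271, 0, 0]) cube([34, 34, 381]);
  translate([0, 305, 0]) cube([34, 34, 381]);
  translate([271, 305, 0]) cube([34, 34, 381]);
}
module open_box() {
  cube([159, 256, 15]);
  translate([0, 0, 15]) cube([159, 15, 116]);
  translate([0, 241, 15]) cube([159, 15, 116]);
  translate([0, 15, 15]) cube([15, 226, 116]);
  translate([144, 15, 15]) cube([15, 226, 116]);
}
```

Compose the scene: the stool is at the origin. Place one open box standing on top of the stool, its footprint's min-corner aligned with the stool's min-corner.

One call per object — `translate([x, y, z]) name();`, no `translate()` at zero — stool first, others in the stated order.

stool();
translate([0, 0, 415]) open_box();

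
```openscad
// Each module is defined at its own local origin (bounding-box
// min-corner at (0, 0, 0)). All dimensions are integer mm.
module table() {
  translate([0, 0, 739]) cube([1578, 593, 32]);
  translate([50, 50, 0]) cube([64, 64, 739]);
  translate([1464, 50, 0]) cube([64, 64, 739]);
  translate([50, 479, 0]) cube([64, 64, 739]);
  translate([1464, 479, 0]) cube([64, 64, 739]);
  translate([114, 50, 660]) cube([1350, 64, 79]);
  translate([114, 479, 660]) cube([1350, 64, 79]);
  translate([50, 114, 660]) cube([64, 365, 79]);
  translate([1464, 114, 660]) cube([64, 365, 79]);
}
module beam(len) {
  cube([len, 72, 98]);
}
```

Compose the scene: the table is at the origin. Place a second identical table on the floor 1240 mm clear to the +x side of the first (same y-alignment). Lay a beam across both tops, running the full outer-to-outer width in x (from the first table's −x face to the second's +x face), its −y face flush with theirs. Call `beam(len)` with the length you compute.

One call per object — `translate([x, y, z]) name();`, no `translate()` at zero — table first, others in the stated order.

table();
translate([2818, 0, 0]) table();
translate([0, 0, 771]) beam(4396);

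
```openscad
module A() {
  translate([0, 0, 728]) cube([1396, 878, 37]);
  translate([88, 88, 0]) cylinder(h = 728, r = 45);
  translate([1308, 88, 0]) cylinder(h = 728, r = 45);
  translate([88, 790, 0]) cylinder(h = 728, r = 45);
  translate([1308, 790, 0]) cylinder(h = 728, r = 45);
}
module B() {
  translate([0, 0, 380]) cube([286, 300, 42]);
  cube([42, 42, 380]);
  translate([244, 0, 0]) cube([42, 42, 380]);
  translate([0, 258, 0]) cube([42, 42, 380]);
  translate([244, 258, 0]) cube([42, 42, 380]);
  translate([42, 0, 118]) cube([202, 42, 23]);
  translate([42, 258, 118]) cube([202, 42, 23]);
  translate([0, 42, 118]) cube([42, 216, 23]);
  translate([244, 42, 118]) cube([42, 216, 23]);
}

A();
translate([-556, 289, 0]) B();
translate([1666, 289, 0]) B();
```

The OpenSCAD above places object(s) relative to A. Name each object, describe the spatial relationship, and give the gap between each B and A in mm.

A is a table. B is a stool. Two stools sit around the table at the −x, +x sides. The gap between each stool and the table is 270 mm.

Each stool's nearest face is 270 mm from the table's bounding box.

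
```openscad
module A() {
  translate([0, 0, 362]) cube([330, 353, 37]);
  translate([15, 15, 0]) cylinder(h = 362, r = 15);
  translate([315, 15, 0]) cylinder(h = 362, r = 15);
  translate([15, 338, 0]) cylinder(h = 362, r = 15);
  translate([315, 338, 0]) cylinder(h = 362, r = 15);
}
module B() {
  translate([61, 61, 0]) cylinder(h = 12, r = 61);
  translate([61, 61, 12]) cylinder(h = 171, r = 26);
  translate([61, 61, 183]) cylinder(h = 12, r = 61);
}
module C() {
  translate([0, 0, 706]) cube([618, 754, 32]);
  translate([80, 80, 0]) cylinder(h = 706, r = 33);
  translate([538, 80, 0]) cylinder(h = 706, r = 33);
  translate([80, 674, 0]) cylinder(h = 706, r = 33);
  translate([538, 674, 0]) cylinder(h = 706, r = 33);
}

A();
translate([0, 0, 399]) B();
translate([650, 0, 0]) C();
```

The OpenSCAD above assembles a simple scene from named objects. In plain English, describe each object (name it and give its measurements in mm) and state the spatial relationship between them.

A is a four-legged stool. The seat is a 330×353×37 mm slab whose top surface is at z = 399 mm; four round legs, each 30 mm in diameter, run from the floor (z = 0) to the underside of the seat, each leg's axis is inset half a diameter from the nearest pair of seat edges (so the leg's bounding box is flush with the corner).

B is a spool: two coaxial disc flanges of radius 61 mm and thickness 12 mm, joined by a core cylinder of radius 26 mm and height 171 mm. The lower flange rests on z = 0 and the three cylinders share a vertical axis.

C is a rectangular dining table. The top is 618×754×32 mm with its upper surface at z = 738 mm. It stands on four round legs of 66 mm diameter, each leg's bounding box inset 47 mm from the nearest pair of top edges, running from the floor to the underside of the top.

The spool is on top of the stool. The table is on the floor beside the stool on its +x side.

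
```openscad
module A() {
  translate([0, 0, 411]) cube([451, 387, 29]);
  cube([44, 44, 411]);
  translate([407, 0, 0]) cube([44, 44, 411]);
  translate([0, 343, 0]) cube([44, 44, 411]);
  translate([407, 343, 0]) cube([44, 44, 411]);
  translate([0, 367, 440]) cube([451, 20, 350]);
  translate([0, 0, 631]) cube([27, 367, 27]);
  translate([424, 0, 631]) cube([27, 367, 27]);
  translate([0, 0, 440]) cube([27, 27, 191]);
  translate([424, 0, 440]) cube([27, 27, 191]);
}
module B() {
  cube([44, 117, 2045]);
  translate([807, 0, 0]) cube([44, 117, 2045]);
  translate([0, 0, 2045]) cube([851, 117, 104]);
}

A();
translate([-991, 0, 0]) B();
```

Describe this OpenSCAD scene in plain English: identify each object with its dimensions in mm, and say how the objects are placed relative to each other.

A is a chair. The seat is a 451×387×29 mm slab with its top at z = 440 mm, on four 44×44 mm corner legs (flush with the seat edges, standing on z = 0). A flat backrest 20 mm thick, 350 mm tall, spans the full seat width and rises from the seat top along its +y edge, rear face flush with the rear of the seat. Two armrests of 27×27 mm section run along each side from the seat's front edge to the front of the backrest, top faces 218 mm above the seat top and outer faces flush with the seat's x-edges; a 27×27 mm post under the front of each armrest stands on the seat at the front corner.

B is a door frame. The clear opening is 763 mm wide and 2045 mm high. Two 44 mm wide jambs, 117 mm deep, stand either side of the opening from the floor to the top of the opening. A 104 mm thick head sits across the top of both jambs, spanning the full outside width of the frame.

The door frame is on the floor beside the chair on its −x side.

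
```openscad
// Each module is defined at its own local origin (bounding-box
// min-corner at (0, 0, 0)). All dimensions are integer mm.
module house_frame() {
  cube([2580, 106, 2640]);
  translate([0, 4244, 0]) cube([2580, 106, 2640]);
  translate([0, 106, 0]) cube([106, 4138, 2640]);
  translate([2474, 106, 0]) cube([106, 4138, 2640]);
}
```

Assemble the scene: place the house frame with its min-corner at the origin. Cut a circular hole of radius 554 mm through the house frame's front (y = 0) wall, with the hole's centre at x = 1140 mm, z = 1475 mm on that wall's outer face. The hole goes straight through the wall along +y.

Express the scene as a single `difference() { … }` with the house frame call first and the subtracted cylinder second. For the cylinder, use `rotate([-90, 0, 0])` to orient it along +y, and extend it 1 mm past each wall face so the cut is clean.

difference() {
  house_frame();
  translate([1140, -1, 1475]) rotate([-90, 0, 0]) cylinder(h = 108, r = 554);
}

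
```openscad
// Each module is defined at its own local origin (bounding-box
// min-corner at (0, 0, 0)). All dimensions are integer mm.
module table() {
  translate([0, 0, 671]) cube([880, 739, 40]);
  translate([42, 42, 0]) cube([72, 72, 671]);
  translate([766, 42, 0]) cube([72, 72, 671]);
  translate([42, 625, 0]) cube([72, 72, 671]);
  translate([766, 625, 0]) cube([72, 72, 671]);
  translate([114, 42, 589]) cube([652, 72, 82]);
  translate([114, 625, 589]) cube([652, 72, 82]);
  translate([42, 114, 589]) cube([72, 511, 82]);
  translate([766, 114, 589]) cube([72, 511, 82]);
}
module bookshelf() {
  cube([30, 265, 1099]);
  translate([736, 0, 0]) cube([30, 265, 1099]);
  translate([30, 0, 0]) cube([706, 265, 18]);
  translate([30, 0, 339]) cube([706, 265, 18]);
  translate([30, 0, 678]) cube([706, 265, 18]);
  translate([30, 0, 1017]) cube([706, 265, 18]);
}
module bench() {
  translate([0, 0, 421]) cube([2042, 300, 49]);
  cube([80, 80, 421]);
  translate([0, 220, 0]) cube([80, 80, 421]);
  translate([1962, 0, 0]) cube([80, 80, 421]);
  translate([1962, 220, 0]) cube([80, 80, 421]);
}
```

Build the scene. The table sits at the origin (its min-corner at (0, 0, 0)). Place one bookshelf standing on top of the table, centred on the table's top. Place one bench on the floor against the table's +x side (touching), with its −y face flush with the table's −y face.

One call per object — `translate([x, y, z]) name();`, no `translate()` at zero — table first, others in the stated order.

table();
translate([57, 237, 711]) bookshelf();
translate([880, 0, 0]) bench();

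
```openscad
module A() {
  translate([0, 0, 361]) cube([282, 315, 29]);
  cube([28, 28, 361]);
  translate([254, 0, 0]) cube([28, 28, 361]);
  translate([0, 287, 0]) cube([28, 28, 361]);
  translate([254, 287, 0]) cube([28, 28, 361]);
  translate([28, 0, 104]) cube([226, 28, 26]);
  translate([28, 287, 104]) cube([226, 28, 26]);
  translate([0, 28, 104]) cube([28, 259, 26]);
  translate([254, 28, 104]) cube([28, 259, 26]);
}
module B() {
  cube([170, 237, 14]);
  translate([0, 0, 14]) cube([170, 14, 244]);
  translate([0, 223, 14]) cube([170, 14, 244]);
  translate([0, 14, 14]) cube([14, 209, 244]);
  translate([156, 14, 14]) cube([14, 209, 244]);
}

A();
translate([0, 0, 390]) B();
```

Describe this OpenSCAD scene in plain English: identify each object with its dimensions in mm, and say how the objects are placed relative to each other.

A is a four-legged stool. The seat is a 282×315×29 mm slab whose top surface is at z = 390 mm; four square legs, each 28×28 mm in cross-section, run from the floor (z = 0) to the underside of the seat, each flush with a corner of the seat. Four stretchers, 28 mm wide and 26 mm tall, connect adjacent legs with their undersides at z = 104 mm, each running between the inner faces of the legs it joins and aligned with the legs' outer faces on the other axis.

B is an open storage box with external size 170×237×258 mm and wall thickness 14 mm (the base is also 14 mm thick). The base covers the whole footprint; the four walls stand on the base, with the y-facing walls full-width and the x-facing walls fitting between their inner faces.

The open box is on top of the stool.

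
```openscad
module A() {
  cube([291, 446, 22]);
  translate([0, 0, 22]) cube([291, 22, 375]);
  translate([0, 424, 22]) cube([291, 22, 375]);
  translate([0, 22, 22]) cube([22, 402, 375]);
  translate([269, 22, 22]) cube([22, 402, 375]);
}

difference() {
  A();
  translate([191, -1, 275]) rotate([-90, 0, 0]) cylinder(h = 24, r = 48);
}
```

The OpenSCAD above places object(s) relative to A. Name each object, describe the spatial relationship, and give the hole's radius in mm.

A is an open box. The open box has a circular hole through its front wall. The hole's radius is 48 mm.

The subtracted cylinder has r = 48 mm.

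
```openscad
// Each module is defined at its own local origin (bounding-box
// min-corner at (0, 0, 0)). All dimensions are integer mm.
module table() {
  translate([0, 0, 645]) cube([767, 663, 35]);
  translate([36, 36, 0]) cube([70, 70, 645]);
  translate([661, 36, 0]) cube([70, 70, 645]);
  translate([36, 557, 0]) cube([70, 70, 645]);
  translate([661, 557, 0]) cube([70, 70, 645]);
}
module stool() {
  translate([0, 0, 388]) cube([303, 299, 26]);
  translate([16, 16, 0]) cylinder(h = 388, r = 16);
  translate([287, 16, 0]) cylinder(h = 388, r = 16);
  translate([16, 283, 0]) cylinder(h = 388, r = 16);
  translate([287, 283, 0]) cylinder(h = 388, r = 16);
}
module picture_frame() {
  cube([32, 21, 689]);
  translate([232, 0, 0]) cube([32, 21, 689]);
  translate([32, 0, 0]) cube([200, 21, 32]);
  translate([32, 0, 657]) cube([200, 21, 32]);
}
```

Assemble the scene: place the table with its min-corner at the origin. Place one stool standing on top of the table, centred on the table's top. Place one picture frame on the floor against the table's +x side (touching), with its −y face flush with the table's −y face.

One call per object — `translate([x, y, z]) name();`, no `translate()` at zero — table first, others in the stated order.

table();
translate([232, 182, 680]) stool();
translate([767, 0, 0]) picture_frame();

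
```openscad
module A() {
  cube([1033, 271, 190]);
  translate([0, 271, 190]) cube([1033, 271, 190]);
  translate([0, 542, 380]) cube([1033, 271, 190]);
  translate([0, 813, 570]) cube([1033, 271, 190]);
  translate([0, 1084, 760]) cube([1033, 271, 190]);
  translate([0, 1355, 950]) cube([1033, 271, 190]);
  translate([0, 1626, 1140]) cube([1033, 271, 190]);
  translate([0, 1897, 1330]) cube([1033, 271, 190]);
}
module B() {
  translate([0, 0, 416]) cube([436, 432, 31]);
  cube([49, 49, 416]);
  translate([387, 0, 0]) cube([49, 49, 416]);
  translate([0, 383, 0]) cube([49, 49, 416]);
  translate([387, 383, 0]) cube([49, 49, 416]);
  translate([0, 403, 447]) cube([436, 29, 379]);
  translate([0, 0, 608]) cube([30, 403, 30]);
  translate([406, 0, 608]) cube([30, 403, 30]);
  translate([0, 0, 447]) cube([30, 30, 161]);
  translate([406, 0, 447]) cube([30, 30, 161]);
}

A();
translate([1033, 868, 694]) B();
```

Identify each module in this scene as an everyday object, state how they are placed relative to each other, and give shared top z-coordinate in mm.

A is a staircase. B is a chair. The chair is beside the staircase with their tops flush at z = 1520. The shared top z-coordinate is 1520 mm.

Both tops at z = 1520 mm.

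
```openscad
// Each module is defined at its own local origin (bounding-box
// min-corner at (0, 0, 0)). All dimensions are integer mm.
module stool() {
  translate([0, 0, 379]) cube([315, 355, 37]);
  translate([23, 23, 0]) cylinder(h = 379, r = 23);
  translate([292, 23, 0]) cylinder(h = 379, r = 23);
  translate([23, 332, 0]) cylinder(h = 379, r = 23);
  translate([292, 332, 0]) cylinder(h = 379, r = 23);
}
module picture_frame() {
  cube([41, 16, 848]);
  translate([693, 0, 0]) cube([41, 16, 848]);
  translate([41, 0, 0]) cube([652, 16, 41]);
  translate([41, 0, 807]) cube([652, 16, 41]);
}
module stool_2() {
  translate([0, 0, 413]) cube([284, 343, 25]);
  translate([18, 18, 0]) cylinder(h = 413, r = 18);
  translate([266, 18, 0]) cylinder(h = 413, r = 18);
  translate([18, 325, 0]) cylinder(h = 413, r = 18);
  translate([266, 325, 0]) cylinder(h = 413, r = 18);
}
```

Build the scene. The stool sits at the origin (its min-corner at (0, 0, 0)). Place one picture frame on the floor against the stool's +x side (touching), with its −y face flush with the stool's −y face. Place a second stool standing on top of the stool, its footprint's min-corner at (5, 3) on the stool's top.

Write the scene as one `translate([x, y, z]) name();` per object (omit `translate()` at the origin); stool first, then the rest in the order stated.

stool();
translate([315, 0, 0]) picture_frame();
translate([5, 3, 416]) stool_2();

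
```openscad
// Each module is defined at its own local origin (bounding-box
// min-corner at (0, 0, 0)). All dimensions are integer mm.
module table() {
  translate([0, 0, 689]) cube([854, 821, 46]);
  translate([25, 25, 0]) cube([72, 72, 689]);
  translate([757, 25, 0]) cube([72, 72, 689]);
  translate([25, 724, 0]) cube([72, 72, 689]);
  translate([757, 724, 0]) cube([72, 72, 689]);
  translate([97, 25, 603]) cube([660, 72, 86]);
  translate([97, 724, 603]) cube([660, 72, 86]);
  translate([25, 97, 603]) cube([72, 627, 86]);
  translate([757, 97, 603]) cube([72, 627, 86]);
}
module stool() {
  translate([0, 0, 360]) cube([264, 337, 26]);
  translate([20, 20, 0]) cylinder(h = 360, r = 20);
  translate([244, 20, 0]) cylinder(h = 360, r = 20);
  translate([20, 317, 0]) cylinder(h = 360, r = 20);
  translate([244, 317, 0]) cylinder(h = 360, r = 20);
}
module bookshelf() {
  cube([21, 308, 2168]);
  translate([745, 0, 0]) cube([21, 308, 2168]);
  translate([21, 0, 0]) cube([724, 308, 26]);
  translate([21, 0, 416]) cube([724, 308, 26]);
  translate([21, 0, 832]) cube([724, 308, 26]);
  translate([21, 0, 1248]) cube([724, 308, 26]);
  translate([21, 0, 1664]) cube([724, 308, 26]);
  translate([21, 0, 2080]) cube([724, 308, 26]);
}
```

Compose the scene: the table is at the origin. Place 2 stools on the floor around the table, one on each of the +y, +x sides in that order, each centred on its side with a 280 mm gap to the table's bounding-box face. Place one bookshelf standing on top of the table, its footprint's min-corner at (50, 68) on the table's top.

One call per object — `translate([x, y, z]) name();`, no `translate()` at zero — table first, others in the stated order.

table();
translate([295, 1101, 0]) stool();
translate([1134, 242, 0]) stool();
translate([50, 68, 735]) bookshelf();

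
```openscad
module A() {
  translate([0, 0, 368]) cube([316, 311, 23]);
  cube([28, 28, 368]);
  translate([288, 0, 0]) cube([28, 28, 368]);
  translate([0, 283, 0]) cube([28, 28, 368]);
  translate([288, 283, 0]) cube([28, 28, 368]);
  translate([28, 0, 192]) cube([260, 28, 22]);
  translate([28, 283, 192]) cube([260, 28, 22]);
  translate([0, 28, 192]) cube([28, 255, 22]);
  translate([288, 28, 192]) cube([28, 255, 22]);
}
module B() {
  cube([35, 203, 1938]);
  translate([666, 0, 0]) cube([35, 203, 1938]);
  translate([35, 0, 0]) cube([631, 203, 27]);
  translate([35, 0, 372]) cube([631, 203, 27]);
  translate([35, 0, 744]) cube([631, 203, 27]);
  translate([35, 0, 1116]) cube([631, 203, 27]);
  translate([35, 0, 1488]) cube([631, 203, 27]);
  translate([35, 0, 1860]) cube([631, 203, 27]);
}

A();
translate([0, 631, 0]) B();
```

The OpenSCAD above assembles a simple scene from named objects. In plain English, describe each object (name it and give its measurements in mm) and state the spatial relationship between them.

A is a four-legged stool. The seat is a 316×311×23 mm slab whose top surface is at z = 391 mm; four square legs, each 28×28 mm in cross-section, run from the floor (z = 0) to the underside of the seat, each flush with a corner of the seat. Four stretchers, 28 mm wide and 22 mm tall, connect adjacent legs with their undersides at z = 192 mm, each running between the inner faces of the legs it joins and aligned with the legs' outer faces on the other axis.

B is a bookshelf 701 mm wide overall, 203 mm deep and 1938 mm tall. The two sides are 35 mm thick vertical panels. 6 horizontal shelves of 27 mm thickness span between the inner faces of the sides; the lowest shelf sits on the floor and shelves are stacked with a clear vertical gap of 345 mm between each pair.

The bookshelf is on the floor beside the stool on its +y side.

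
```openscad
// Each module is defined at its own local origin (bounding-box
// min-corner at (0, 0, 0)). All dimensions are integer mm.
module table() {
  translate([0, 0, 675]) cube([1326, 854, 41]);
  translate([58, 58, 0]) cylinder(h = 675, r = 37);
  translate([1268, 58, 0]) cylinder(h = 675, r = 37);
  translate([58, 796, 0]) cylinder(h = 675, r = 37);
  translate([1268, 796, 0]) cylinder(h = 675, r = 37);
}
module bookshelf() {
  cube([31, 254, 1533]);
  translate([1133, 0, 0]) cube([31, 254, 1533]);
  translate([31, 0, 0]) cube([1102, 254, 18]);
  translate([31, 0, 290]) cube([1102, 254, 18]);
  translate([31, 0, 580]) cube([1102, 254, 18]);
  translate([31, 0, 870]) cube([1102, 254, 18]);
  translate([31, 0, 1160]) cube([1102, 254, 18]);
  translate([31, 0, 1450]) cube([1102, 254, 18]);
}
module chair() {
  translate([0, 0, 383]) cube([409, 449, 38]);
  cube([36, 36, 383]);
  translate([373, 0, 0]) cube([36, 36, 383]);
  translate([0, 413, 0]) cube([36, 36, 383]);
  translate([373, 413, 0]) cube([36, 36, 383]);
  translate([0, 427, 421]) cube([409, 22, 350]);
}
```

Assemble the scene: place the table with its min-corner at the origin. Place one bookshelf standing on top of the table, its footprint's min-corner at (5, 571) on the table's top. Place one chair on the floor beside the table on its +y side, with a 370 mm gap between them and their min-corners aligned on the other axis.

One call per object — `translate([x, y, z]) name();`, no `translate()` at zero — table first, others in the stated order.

table();
translate([5, 571, 716]) bookshelf();
translate([0, 1224, 0]) chair();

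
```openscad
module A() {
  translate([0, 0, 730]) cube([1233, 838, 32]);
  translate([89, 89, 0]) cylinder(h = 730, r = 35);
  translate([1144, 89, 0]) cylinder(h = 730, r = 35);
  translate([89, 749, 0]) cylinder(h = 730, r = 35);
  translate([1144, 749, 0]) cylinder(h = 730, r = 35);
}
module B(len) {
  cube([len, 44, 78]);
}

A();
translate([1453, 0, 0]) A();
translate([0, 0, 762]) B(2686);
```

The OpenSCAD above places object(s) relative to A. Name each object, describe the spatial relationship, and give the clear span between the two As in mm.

A is a table. B is a beam. A beam spans the tops of two tables. The clear span between the two tables is 220 mm.

Second table starts at x = 1453; first ends at x = 1233; clear span = 1453 − 1233 = 220 mm.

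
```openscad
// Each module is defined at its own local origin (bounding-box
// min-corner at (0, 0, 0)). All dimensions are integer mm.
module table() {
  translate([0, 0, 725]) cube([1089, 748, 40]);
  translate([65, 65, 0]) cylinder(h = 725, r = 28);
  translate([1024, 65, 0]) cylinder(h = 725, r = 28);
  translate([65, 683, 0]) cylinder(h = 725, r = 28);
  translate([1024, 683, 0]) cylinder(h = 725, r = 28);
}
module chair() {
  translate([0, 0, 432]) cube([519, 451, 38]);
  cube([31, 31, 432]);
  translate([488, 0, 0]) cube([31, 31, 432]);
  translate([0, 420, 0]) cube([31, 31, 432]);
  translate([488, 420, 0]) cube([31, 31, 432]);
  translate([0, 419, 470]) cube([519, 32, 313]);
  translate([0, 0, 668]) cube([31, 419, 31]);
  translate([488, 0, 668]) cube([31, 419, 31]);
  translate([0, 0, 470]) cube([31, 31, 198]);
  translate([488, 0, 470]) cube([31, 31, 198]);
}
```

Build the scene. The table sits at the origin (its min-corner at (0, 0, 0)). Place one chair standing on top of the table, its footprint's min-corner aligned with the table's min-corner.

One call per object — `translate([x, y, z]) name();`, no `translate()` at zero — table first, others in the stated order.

table();
translate([0, 0, 765]) chair();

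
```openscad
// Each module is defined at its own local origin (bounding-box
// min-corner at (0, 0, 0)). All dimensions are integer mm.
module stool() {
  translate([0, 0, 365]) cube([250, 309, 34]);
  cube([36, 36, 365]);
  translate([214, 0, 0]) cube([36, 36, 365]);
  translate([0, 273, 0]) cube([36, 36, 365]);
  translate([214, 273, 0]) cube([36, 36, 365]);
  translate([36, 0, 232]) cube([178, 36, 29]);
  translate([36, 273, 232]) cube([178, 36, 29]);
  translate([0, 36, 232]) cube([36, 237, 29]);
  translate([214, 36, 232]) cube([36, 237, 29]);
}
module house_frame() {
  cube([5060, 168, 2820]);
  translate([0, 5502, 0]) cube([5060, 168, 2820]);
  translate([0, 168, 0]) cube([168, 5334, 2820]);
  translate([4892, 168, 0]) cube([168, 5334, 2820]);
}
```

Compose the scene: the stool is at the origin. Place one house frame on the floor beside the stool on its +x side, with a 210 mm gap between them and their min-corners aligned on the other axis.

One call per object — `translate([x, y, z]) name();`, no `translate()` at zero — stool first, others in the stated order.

stool();
translate([460, 0, 0]) house_frame();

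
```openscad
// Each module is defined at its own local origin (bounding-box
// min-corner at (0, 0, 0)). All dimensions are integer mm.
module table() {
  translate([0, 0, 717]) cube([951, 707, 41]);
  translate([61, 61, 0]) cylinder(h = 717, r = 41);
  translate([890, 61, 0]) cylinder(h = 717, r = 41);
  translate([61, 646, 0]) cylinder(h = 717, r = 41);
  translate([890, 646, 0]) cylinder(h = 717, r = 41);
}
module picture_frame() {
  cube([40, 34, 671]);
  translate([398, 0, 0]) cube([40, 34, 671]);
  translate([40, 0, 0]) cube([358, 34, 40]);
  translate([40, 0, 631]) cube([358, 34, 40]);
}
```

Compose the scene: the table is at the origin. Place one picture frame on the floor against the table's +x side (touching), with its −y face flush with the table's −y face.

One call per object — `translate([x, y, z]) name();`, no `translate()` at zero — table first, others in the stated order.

table();
translate([951, 0, 0]) picture_frame();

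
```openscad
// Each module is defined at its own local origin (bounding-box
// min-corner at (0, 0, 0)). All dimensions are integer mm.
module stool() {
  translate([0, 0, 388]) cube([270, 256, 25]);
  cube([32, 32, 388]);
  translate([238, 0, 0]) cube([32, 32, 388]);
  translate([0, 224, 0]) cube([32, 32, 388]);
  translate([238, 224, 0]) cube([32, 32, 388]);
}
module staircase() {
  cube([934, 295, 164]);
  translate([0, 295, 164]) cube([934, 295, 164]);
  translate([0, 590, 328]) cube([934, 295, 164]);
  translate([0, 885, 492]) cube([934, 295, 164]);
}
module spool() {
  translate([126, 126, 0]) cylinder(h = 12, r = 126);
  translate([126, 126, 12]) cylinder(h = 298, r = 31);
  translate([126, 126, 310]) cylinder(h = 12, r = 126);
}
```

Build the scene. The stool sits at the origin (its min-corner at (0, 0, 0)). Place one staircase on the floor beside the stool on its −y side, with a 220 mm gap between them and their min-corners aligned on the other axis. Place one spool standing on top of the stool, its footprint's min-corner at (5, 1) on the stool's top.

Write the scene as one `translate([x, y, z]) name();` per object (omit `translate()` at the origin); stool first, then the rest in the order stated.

stool();
translate([0, -1400, 0]) staircase();
translate([5, 1, 413]) spool();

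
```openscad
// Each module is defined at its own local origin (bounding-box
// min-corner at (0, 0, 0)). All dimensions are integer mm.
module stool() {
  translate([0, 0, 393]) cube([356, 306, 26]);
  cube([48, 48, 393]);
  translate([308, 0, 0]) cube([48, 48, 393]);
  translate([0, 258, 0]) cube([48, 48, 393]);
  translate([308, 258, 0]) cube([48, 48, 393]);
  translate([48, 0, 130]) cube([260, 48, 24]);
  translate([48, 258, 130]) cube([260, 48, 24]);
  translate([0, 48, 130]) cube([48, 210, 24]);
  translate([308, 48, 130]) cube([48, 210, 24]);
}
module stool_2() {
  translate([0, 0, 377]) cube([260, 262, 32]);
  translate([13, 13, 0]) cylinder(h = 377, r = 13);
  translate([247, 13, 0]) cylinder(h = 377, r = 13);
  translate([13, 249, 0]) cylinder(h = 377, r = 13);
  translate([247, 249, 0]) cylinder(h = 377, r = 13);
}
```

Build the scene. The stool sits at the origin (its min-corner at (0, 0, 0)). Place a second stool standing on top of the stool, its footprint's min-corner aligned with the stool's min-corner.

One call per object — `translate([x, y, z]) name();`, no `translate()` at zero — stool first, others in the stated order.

stool();
translate([0, 0, 419]) stool_2();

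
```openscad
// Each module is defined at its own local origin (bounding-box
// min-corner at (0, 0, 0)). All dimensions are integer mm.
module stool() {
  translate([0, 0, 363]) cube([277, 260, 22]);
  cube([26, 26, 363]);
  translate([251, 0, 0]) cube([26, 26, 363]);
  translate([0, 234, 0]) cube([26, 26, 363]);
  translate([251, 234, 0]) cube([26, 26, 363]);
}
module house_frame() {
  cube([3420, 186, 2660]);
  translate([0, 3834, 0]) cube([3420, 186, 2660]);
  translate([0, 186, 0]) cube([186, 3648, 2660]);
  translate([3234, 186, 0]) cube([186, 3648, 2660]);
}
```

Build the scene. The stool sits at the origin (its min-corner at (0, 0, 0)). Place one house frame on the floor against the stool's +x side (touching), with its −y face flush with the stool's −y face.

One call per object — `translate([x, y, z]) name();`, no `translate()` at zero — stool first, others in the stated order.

stool();
translate([277, 0, 0]) house_frame();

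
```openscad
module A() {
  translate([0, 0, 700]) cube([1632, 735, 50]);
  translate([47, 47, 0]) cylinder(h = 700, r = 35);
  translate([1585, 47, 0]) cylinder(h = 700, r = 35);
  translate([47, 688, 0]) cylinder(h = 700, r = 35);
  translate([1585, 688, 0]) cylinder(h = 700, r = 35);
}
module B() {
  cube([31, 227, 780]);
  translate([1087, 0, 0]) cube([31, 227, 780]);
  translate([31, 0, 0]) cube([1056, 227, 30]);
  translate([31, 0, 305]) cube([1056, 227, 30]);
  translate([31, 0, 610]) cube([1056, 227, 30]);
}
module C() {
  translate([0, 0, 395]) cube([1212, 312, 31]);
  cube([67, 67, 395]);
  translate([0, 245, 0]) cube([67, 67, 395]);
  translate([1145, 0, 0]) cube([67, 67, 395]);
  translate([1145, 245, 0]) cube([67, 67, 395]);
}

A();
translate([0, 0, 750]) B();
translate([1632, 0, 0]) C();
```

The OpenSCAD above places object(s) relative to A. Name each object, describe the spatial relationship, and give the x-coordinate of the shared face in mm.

A is a table. B is a bookshelf. C is a bench. The bookshelf is on top of the table. The bench is against the table's +x side, with their −y faces flush. The x-coordinate of the shared face is 1632 mm.

The table's +x face and the bench's −x face are both at x = 1632 mm.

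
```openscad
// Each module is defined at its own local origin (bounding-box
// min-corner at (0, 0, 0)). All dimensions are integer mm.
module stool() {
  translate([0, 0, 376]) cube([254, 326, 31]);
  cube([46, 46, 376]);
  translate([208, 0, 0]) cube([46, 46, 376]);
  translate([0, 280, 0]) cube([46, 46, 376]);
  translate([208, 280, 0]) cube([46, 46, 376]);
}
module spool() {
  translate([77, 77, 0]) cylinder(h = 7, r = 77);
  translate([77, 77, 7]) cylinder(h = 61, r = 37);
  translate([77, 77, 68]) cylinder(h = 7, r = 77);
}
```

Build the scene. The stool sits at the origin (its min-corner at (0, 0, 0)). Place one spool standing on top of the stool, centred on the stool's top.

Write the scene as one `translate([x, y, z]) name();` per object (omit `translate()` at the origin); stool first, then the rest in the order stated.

stool();
translate([50, 86, 407]) spool();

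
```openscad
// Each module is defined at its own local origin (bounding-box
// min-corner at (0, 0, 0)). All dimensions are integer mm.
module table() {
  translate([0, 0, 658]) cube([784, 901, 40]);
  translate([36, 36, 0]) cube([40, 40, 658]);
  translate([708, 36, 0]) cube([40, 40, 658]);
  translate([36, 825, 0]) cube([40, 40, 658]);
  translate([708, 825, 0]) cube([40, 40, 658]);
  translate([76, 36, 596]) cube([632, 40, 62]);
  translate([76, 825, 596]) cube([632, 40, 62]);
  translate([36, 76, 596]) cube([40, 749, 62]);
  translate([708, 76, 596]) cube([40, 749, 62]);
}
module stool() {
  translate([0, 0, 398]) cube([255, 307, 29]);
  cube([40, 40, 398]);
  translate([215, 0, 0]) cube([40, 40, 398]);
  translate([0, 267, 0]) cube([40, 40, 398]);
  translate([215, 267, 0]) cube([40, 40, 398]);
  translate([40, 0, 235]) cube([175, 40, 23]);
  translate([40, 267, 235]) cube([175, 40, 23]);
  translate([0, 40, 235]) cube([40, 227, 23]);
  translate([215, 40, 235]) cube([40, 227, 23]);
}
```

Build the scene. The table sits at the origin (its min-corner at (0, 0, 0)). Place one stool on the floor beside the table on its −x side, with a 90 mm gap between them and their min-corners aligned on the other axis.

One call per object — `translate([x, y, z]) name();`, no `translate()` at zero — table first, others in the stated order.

table();
translate([-345, 0, 0]) stool();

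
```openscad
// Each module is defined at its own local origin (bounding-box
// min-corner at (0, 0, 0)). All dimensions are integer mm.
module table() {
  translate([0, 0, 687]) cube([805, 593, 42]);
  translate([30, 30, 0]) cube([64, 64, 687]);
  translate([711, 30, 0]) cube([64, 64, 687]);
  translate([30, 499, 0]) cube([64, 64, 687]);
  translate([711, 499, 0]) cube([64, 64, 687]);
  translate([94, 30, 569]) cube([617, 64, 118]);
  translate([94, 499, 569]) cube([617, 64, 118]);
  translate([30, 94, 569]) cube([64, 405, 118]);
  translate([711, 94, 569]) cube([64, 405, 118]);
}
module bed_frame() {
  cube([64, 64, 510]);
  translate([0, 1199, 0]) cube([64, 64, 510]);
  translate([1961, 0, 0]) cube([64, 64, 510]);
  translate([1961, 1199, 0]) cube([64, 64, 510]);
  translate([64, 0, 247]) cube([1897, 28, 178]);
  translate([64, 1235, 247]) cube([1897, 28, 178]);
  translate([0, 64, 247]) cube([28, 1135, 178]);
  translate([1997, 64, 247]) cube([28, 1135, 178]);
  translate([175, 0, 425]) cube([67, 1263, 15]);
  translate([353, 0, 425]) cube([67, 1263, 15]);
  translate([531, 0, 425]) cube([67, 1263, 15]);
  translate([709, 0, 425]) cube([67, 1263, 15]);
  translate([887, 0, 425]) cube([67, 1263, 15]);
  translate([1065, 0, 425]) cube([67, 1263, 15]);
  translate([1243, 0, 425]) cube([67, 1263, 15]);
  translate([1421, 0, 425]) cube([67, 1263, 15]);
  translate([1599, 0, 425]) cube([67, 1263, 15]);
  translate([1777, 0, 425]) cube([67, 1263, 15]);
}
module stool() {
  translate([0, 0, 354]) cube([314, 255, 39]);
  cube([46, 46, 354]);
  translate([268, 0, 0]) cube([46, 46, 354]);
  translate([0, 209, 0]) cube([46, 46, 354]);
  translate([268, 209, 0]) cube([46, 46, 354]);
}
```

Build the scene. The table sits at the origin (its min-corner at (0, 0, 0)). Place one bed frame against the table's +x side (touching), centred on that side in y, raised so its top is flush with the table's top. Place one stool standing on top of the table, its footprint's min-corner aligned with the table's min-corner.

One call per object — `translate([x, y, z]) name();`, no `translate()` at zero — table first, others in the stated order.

table();
translate([805, -335, 219]) bed_frame();
translate([0, 0, 729]) stool();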